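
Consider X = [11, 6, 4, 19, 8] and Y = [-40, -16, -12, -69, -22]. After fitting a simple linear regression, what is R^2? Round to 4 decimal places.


After computing the OLS fit (b0=6.3061, b1=-3.9694):
SSres = 27.0714, SStot = 2188.8000.
R^2 = 1 - 27.0714/2188.8000 = 0.9876.

0.9876


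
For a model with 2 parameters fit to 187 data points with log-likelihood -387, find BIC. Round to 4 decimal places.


Compute k*ln(n) = 2*ln(187) = 2*5.231109 = 10.462218.
Then -2*loglik = 774.
BIC = 10.462218 + 774 = 784.462218, which rounds to 784.4622.

784.4622


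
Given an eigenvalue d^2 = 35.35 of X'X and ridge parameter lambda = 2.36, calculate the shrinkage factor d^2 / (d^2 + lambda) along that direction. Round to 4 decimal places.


Compute the denominator: 35.35 + 2.36 = 37.7100.
Shrinkage factor = 35.35 / 37.7100 = 0.9374.

0.9374


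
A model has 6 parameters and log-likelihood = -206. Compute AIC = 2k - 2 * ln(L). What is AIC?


AIC = 2*6 - 2*(-206).
= 12 + 412 = 424.

424


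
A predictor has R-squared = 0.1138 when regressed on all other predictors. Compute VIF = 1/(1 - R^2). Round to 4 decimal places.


Denominator: 1 - 0.1138 = 0.8862.
VIF = 1 / 0.8862 = 1.1284.

1.1284


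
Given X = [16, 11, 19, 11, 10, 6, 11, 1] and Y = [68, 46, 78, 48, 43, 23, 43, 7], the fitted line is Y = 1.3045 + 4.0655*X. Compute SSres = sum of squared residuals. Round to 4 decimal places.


Compute predicted values, then residuals = yi - yhat_i.
Residuals: [1.6475, -0.0250, -0.5490, 1.9750, 1.0405, -2.6975, -3.0250, 1.6300].
SSres = sum(residual^2) = 27.0836.

27.0836


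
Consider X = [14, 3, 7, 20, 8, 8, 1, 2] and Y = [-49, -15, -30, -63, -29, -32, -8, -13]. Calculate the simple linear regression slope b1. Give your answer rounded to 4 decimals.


First compute the means: xbar = 7.8750, ybar = -29.8750.
Then S_xx = sum((xi - xbar)^2) = 290.8750.
S_xy = sum((xi - xbar)(yi - ybar)) = -840.8750.
b1 = S_xy / S_xx = -840.8750 / 290.8750 = -2.8908.

-2.8908


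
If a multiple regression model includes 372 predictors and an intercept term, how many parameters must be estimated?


Including the intercept, the model has 372 predictor coefficients + 1 intercept.
Total = 373.

373


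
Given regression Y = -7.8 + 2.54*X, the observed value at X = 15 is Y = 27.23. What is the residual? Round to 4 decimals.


Fitted value at X = 15 is yhat = -7.8 + 2.54*15 = 30.3000.
Residual = 27.23 - 30.3000 = -3.0700.

-3.0700


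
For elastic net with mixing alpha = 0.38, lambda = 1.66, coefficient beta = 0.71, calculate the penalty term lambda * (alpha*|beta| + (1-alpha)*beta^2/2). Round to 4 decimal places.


alpha * |beta| = 0.38 * 0.71 = 0.2698.
(1-alpha) * beta^2/2 = 0.62 * 0.5041/2 = 0.1563.
Total = 1.66 * (0.2698 + 0.1563) = 0.7073.

0.7073


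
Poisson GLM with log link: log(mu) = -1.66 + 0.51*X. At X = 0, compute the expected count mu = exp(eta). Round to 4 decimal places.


Linear predictor: eta = -1.66 + (0.51)(0) = -1.6600.
Expected count: mu = exp(-1.6600) = 0.1901.

0.1901


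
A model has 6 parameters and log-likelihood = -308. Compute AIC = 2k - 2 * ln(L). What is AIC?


Compute:
2k = 2*6 = 12.
-2*loglik = -2*(-308) = 616.
AIC = 12 + 616 = 628.

628


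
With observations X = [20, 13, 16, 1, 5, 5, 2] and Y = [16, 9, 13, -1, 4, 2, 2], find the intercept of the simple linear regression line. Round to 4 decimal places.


First find the slope: b1 = 0.8446.
Means: xbar = 8.8571, ybar = 6.4286.
b0 = ybar - b1 * xbar = 6.4286 - 0.8446 * 8.8571 = -1.0518.

-1.0518


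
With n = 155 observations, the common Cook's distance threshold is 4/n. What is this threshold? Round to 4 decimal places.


Cook's distance cutoff = 4/n = 4/155.
= 0.0258.

0.0258


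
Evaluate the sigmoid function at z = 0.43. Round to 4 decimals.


exp(-0.4300) = 0.6505.
1 + exp(-z) = 1.6505.
sigmoid = 1/1.6505 = 0.6059.

0.6059


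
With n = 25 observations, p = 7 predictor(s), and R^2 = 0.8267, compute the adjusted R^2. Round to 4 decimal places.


Plug in: Adj R^2 = 1 - (1 - 0.8267) * 24/17.
= 1 - 0.1733 * 24/17
= 1 - 4.1592 / 17
= 1 - 0.2447 = 0.7553.

0.7553


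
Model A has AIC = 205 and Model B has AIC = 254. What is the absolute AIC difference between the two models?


Absolute difference = |205 - 254| = 49.
The model with lower AIC (A) is preferred.

49


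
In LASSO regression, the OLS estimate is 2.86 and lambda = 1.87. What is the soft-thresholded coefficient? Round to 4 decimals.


|beta_OLS| = 2.86.
lambda = 1.87.
Since |beta| > lambda, coefficient = sign(beta)*(|beta| - lambda) = 0.9900.
Result = 0.9900.

0.9900


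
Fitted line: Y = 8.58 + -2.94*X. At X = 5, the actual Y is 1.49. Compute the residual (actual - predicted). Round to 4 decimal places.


Fitted value at X = 5 is yhat = 8.58 + -2.94*5 = -6.1200.
Residual = 1.49 - -6.1200 = 7.6100.

7.6100


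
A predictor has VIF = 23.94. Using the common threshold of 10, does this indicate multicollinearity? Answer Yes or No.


Check: VIF = 23.94 vs threshold = 10.
Since 23.94 >= 10, the answer is Yes.

Yes


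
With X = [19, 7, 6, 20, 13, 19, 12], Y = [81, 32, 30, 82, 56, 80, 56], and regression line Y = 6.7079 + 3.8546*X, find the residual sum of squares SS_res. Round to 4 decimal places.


Predicted values from Y = 6.7079 + 3.8546*X.
Residuals: [1.0547, -1.6901, 0.1645, -1.7999, -0.8177, 0.0547, 3.0369].
SSres = 17.1299.

17.1299


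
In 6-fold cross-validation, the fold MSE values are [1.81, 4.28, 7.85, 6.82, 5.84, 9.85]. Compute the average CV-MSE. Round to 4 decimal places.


Add all fold MSEs: 36.4500.
Divide by k = 6: 36.4500/6 = 6.0750.

6.0750


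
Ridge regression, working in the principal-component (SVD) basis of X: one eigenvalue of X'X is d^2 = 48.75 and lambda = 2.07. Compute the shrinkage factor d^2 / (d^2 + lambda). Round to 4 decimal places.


Denominator = d^2 + lambda = 48.75 + 2.07 = 50.8200.
Shrinkage = 48.75 / 50.8200 = 0.9593.

0.9593


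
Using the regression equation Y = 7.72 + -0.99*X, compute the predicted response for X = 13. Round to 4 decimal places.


Substitute X = 13 into the equation:
Y = 7.72 + -0.99 * 13 = 7.72 + -12.8700 = -5.1500.

-5.1500


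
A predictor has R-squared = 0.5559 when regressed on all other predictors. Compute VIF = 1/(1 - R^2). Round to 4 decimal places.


VIF = 1 / (1 - 0.5559).
= 1 / 0.4441 = 2.2517.

2.2517


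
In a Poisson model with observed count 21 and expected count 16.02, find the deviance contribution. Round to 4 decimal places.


Compute y*ln(y/mu) = 21*ln(21/16.02) = 21*0.270684 = 5.684364.
y - mu = 4.98.
D = 2*(5.684364 - (4.98)) = 1.408728, which rounds to 1.4087.

1.4087


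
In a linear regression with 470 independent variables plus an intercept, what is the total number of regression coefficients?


Total coefficients = number of predictors + 1 (for the intercept).
= 470 + 1 = 471.

471


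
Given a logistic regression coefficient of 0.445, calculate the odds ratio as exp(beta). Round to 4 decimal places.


Odds ratio = exp(beta) = exp(0.445).
= 1.5605.

1.5605


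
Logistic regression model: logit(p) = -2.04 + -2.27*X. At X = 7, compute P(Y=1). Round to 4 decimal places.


Linear predictor: z = -2.04 + -2.27 * 7 = -17.9300.
P = 1/(1 + exp(17.9300)) = 1/(1 + 61220949.4389) = 0.0000.

0.0000


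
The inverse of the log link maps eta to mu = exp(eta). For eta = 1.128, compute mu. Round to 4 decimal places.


The inverse log link gives:
mu = exp(1.128) = 3.0895.

3.0895


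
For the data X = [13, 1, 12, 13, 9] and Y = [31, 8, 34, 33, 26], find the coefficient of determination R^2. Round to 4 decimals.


The fitted line is Y = 6.4186 + 2.0814*X.
SSres = 14.1163, SStot = 461.2000.
R^2 = 1 - SSres/SStot = 0.9694.

0.9694


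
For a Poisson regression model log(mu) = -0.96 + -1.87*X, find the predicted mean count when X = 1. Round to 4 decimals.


Compute eta = -0.96 + -1.87 * 1 = -2.8300.
Apply inverse link: mu = e^-2.8300 = 0.0590.

0.0590


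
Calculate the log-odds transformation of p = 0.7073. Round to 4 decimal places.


1 - p = 0.2927.
p/(1-p) = 2.4165.
logit = ln(2.4165) = 0.8823.

0.8823


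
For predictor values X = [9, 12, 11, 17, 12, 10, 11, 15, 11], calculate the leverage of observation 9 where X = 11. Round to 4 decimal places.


Mean of X: xbar = 12.0000.
SXX = 50.0000.
For X = 11: h = 1/9 + (11 - 12.0000)^2/50.0000 = 0.1311.

0.1311


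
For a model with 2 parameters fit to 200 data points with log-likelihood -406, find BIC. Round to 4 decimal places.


k * ln(n) = 2 * ln(200) = 2 * 5.298317 = 10.596634.
-2 * loglik = -2 * (-406) = 812.
BIC = 10.596634 + 812 = 822.596634, which rounds to 822.5966.

822.5966


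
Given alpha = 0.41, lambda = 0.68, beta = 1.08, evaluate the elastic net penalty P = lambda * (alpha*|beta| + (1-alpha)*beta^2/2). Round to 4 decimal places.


alpha * |beta| = 0.41 * 1.08 = 0.4428.
(1-alpha) * beta^2/2 = 0.59 * 1.1664/2 = 0.3441.
Total = 0.68 * (0.4428 + 0.3441) = 0.5351.

0.5351


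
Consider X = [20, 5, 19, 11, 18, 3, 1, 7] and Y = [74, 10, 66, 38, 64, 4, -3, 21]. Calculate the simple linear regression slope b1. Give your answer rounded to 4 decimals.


The sample means are xbar = 10.5000 and ybar = 34.2500.
Compute S_xx = 408.0000 and S_xy = 1633.0000.
Slope b1 = S_xy / S_xx = 1633.0000 / 408.0000 = 4.0025.

4.0025


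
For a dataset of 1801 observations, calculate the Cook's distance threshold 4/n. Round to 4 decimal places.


Cook's distance cutoff = 4/n = 4/1801.
= 0.0022.

0.0022


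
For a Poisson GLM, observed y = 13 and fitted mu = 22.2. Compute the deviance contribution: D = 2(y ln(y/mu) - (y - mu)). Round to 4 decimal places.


First: ln(13/22.2) = -0.535143.
Then: 13 * -0.535143 = -6.956859.
y - mu = 13 - 22.2 = -9.2.
D = 2(-6.956859 - -9.2) = 4.486282, which rounds to 4.4863.

4.4863


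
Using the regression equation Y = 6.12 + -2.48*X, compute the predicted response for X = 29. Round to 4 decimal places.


Predicted value:
Y = 6.12 + (-2.48)(29) = 6.12 + -71.9200 = -65.8000.

-65.8000


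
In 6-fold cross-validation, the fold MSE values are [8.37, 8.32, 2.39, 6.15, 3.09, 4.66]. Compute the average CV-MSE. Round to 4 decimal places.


Sum of fold MSEs = 32.9800.
Average = 32.9800 / 6 = 5.4967.

5.4967


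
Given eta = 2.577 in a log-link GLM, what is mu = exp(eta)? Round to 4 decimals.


Apply the inverse link:
mu = e^2.577 = 13.1576.

13.1576


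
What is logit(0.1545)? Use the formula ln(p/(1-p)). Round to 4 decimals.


Compute the odds: 0.1545/0.8455 = 0.1827.
Take the natural log: ln(0.1827) = -1.6997.

-1.6997


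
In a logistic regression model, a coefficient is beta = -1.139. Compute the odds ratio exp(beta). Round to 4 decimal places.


The odds ratio is computed as:
OR = e^(-1.139) = 0.3201.

0.3201


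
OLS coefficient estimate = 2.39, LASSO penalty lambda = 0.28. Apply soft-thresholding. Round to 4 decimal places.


Check: |2.39| = 2.39 vs lambda = 0.28.
Since |beta| > lambda, coefficient = sign(beta)*(|beta| - lambda) = 2.1100.
Soft-thresholded coefficient = 2.1100.

2.1100


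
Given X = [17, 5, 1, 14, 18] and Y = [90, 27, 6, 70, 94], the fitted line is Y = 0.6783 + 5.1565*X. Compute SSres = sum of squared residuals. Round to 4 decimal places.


For each point, residual = actual - predicted.
Residuals: [1.6612, 0.5392, 0.1652, -2.8693, 0.5047].
Sum of squared residuals = 11.5652.

11.5652


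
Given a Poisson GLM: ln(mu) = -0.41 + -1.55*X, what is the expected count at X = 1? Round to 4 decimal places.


Compute eta = -0.41 + -1.55 * 1 = -1.9600.
Apply inverse link: mu = e^-1.9600 = 0.1409.

0.1409


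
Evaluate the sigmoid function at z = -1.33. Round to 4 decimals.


exp(1.3300) = 3.7810.
1 + exp(-z) = 4.7810.
sigmoid = 1/4.7810 = 0.2092.

0.2092


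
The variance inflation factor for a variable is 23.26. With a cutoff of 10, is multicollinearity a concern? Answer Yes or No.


The threshold is 10.
VIF = 23.26 is >= 10.
Multicollinearity indication: Yes.

Yes


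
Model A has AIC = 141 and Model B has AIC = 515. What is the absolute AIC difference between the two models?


Absolute difference = |141 - 515| = 374.
The model with lower AIC (A) is preferred.

374


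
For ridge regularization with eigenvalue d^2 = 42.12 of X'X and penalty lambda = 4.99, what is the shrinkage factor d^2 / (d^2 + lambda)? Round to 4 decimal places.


Compute the denominator: 42.12 + 4.99 = 47.1100.
Shrinkage factor = 42.12 / 47.1100 = 0.8941.

0.8941


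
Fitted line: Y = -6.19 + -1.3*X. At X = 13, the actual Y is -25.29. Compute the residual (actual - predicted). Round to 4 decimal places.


Predicted = -6.19 + -1.3 * 13 = -23.0900.
Residual = -25.29 - -23.0900 = -2.2000.

-2.2000


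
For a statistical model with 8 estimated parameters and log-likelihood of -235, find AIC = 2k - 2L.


AIC = 2*8 - 2*(-235).
= 16 + 470 = 486.

486


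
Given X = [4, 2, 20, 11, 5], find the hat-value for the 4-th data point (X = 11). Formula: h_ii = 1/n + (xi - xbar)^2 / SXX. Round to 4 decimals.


Mean of X: xbar = 8.4000.
SXX = 213.2000.
For X = 11: h = 1/5 + (11 - 8.4000)^2/213.2000 = 0.2317.

0.2317


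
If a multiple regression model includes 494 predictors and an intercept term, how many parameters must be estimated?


Including the intercept, the model has 494 predictor coefficients + 1 intercept.
Total = 495.

495


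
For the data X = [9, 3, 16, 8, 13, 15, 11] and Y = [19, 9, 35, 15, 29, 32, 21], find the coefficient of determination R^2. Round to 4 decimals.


After computing the OLS fit (b0=0.6471, b1=2.0729):
SSres = 19.0682, SStot = 540.8571.
R^2 = 1 - 19.0682/540.8571 = 0.9647.

0.9647


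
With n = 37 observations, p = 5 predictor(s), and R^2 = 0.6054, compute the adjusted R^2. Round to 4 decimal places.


Using the formula:
(1 - 0.6054) = 0.3946.
Multiply by 36/31: 0.3946 * 36 = 14.2056, then 14.2056 / 31 = 0.4582.
Adj R^2 = 1 - 0.4582 = 0.5418.

0.5418


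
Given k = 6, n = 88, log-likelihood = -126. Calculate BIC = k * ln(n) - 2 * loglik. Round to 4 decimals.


Compute k*ln(n) = 6*ln(88) = 6*4.477337 = 26.864022.
Then -2*loglik = 252.
BIC = 26.864022 + 252 = 278.864022, which rounds to 278.8640.

278.8640


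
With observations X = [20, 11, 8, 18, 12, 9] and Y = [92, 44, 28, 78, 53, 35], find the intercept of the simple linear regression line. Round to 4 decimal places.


The slope is b1 = 5.1083.
Sample means are xbar = 13.0000 and ybar = 55.0000.
Intercept: b0 = 55.0000 - (5.1083)(13.0000) = -11.4083.

-11.4083


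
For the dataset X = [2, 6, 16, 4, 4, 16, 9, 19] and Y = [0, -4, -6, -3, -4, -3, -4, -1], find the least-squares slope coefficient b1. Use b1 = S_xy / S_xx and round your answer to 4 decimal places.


The sample means are xbar = 9.5000 and ybar = -3.1250.
Compute S_xx = 304.0000 and S_xy = -13.5000.
Slope b1 = S_xy / S_xx = -13.5000 / 304.0000 = -0.0444.

-0.0444


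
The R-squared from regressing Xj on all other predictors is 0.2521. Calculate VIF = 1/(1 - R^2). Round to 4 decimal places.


VIF = 1 / (1 - 0.2521).
= 1 / 0.7479 = 1.3371.

1.3371


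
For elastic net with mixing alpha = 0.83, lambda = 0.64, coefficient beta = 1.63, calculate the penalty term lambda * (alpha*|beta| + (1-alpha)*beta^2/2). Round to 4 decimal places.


Compute:
L1 = 0.83 * 1.63 = 1.3529.
L2 = 0.17 * 1.63^2 / 2 = 0.2258.
Penalty = 0.64 * (1.3529 + 0.2258) = 1.0104.

1.0104


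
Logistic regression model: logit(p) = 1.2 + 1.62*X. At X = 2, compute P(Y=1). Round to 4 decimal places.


Linear predictor: z = 1.2 + 1.62 * 2 = 4.4400.
P = 1/(1 + exp(-4.4400)) = 1/(1 + 0.0118) = 0.9883.

0.9883


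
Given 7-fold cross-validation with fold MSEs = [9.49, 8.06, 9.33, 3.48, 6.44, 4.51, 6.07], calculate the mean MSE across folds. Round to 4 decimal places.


Total MSE across folds = 47.3800.
CV-MSE = 47.3800/7 = 6.7686.

6.7686


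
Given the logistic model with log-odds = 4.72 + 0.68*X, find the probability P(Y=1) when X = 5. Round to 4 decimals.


Linear predictor: z = 4.72 + 0.68 * 5 = 8.1200.
P = 1/(1 + exp(-8.1200)) = 1/(1 + 0.0003) = 0.9997.

0.9997


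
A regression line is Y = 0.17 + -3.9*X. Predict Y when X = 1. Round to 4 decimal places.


Predicted value:
Y = 0.17 + (-3.9)(1) = 0.17 + -3.9000 = -3.7300.

-3.7300


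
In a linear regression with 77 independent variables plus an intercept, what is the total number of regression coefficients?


Total coefficients = number of predictors + 1 (for the intercept).
= 77 + 1 = 78.

78


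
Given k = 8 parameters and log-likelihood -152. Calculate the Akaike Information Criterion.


Compute:
2k = 2*8 = 16.
-2*loglik = -2*(-152) = 304.
AIC = 16 + 304 = 320.

320


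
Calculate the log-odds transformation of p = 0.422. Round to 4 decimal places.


1 - p = 0.578.
p/(1-p) = 0.7301.
logit = ln(0.7301) = -0.3146.

-0.3146


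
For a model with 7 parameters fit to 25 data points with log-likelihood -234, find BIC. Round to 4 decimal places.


ln(25) = 3.218876.
k * ln(n) = 7 * 3.218876 = 22.532132.
-2L = 468.
BIC = 22.532132 + 468 = 490.532132, which rounds to 490.5321.

490.5321


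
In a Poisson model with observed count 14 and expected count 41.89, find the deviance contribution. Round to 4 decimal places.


Compute y*ln(y/mu) = 14*ln(14/41.89) = 14*-1.095990 = -15.343860.
y - mu = -27.89.
D = 2*(-15.343860 - (-27.89)) = 25.092280, which rounds to 25.0923.

25.0923


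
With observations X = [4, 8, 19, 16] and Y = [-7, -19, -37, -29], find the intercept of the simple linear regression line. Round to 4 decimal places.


First find the slope: b1 = -1.8377.
Means: xbar = 11.7500, ybar = -23.0000.
b0 = ybar - b1 * xbar = -23.0000 - -1.8377 * 11.7500 = -1.4076.

-1.4076


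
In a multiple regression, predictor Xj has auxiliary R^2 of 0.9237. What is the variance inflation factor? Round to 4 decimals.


Using VIF = 1/(1 - R^2_j):
1 - 0.9237 = 0.0763.
VIF = 13.1062.

13.1062


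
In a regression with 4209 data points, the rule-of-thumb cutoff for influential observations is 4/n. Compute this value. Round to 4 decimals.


Cook's distance cutoff = 4/n = 4/4209.
= 0.0010.

0.0010


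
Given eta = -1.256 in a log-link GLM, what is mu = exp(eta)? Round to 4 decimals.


Apply the inverse link:
mu = e^-1.256 = 0.2848.

0.2848


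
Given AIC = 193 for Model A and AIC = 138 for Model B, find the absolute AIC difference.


|AIC_A - AIC_B| = |193 - 138| = 55.
Model B is preferred (lower AIC).

55


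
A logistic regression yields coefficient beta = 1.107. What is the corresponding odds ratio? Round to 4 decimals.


The odds ratio is computed as:
OR = e^(1.107) = 3.0253.

3.0253


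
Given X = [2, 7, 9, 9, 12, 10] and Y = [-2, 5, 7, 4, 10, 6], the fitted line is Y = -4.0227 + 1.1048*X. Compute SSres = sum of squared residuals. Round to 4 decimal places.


Predicted values from Y = -4.0227 + 1.1048*X.
Residuals: [-0.1869, 1.2891, 1.0795, -1.9205, 0.7651, -1.0253].
SSres = 8.1870.

8.1870


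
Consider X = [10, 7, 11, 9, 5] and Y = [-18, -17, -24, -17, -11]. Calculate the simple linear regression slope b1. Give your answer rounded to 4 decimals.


The sample means are xbar = 8.4000 and ybar = -17.4000.
Compute S_xx = 23.2000 and S_xy = -40.2000.
Slope b1 = S_xy / S_xx = -40.2000 / 23.2000 = -1.7328.

-1.7328


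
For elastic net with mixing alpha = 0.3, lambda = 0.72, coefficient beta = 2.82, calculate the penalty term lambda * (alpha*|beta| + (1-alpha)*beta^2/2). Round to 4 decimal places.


Compute:
L1 = 0.3 * 2.82 = 0.8460.
L2 = 0.7 * 2.82^2 / 2 = 2.7833.
Penalty = 0.72 * (0.8460 + 2.7833) = 2.6131.

2.6131


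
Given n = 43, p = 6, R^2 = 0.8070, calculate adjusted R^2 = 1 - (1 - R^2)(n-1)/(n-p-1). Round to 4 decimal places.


Using the formula:
(1 - 0.8070) = 0.1930.
Multiply by 42/36: 0.1930 * 42 = 8.1060, then 8.1060 / 36 = 0.2252.
Adj R^2 = 1 - 0.2252 = 0.7748.

0.7748


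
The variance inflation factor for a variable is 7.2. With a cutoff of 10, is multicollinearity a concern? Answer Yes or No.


The threshold is 10.
VIF = 7.2 is < 10.
Multicollinearity indication: No.

No


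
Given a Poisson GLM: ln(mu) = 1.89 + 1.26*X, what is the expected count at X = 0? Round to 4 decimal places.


Linear predictor: eta = 1.89 + (1.26)(0) = 1.8900.
Expected count: mu = exp(1.8900) = 6.6194.

6.6194


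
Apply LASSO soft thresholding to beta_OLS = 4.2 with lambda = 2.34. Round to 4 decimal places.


Absolute value: |4.2| = 4.2.
Compare to lambda = 2.34.
Since |beta| > lambda, coefficient = sign(beta)*(|beta| - lambda) = 1.8600.

1.8600


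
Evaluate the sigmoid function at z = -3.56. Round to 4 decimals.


Compute exp(3.5600) = 35.1632.
Sigmoid = 1 / (1 + 35.1632) = 1 / 36.1632 = 0.0277.

0.0277


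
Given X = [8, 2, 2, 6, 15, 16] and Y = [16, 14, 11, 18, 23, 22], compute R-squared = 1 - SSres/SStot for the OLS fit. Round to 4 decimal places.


After computing the OLS fit (b0=11.5525, b1=0.7079):
SSres = 12.7167, SStot = 107.3333.
R^2 = 1 - 12.7167/107.3333 = 0.8815.

0.8815


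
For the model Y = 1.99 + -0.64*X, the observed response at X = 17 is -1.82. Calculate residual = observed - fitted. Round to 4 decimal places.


Predicted = 1.99 + -0.64 * 17 = -8.8900.
Residual = -1.82 - -8.8900 = 7.0700.

7.0700


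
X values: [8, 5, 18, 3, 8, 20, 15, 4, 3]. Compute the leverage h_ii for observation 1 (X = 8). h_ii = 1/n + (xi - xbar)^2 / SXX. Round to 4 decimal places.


Mean of X: xbar = 9.3333.
SXX = 352.0000.
For X = 8: h = 1/9 + (8 - 9.3333)^2/352.0000 = 0.1162.

0.1162


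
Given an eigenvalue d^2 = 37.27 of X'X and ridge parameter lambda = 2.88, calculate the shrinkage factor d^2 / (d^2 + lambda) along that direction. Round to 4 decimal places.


Denominator = d^2 + lambda = 37.27 + 2.88 = 40.1500.
Shrinkage = 37.27 / 40.1500 = 0.9283.

0.9283


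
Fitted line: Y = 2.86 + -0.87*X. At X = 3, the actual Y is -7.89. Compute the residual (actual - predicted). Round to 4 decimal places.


Fitted value at X = 3 is yhat = 2.86 + -0.87*3 = 0.2500.
Residual = -7.89 - 0.2500 = -8.1400.

-8.1400


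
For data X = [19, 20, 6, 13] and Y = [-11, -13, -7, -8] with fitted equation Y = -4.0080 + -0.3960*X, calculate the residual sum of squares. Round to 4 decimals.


For each point, residual = actual - predicted.
Residuals: [0.5320, -1.0720, -0.6160, 1.1560].
Sum of squared residuals = 3.1480.

3.1480


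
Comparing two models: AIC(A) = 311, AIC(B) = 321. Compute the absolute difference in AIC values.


|AIC_A - AIC_B| = |311 - 321| = 10.
Model A is preferred (lower AIC).

10


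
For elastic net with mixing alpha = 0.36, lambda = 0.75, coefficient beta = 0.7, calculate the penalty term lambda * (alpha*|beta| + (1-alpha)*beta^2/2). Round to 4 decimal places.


L1 component = 0.36 * |0.7| = 0.2520.
L2 component = 0.64 * 0.7^2 / 2 = 0.1568.
Penalty = 0.75 * (0.2520 + 0.1568) = 0.75 * 0.4088 = 0.3066.

0.3066


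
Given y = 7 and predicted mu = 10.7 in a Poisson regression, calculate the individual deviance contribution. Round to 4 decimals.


Compute y*ln(y/mu) = 7*ln(7/10.7) = 7*-0.424334 = -2.970338.
y - mu = -3.7.
D = 2*(-2.970338 - (-3.7)) = 1.459324, which rounds to 1.4593.

1.4593


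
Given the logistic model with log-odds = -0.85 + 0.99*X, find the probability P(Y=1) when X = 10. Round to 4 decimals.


z = -0.85 + 0.99 * 10 = 9.0500.
Sigmoid: P = 1 / (1 + exp(-9.0500)) = 0.9999.

0.9999


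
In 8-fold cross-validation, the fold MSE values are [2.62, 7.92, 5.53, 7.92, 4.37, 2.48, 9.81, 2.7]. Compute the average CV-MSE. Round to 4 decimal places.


Sum of fold MSEs = 43.3500.
Average = 43.3500 / 8 = 5.4188.

5.4188


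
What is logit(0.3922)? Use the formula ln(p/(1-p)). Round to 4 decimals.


Compute the odds: 0.3922/0.6078 = 0.6453.
Take the natural log: ln(0.6453) = -0.4381.

-0.4381


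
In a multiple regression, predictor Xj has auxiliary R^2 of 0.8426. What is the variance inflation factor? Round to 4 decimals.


VIF = 1 / (1 - 0.8426).
= 1 / 0.1574 = 6.3532.

6.3532


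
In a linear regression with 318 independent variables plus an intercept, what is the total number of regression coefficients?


Each predictor gets one coefficient, plus one intercept.
Total parameters = 318 + 1 = 319.

319


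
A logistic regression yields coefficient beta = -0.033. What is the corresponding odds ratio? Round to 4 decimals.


The odds ratio is computed as:
OR = e^(-0.033) = 0.9675.

0.9675


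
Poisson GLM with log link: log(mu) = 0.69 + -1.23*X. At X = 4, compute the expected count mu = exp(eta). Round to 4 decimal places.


Compute eta = 0.69 + -1.23 * 4 = -4.2300.
Apply inverse link: mu = e^-4.2300 = 0.0146.

0.0146


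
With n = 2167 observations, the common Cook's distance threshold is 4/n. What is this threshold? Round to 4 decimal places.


Cook's distance cutoff = 4/n = 4/2167.
= 0.0018.

0.0018


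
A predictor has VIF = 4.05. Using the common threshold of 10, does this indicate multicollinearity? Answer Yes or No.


Compare VIF = 4.05 to the threshold of 10.
4.05 < 10, so the answer is No.

No


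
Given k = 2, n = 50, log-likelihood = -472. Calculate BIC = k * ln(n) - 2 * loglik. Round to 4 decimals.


k * ln(n) = 2 * ln(50) = 2 * 3.912023 = 7.824046.
-2 * loglik = -2 * (-472) = 944.
BIC = 7.824046 + 944 = 951.824046, which rounds to 951.8240.

951.8240


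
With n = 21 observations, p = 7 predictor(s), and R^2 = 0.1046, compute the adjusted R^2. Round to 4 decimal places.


Using the formula:
(1 - 0.1046) = 0.8954.
Multiply by 20/13: 0.8954 * 20 = 17.9080, then 17.9080 / 13 = 1.3775.
Adj R^2 = 1 - 1.3775 = -0.3775.

-0.3775


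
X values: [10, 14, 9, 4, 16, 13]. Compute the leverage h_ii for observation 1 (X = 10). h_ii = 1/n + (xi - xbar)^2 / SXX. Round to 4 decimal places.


n = 6, xbar = 11.0000.
SXX = sum((xi - xbar)^2) = 92.0000.
h = 1/6 + (10 - 11.0000)^2 / 92.0000 = 0.1775.

0.1775


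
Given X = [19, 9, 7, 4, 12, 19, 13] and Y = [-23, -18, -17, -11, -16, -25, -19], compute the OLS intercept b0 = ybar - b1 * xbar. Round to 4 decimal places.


First find the slope: b1 = -0.7438.
Means: xbar = 11.8571, ybar = -18.4286.
b0 = ybar - b1 * xbar = -18.4286 - -0.7438 * 11.8571 = -9.6089.

-9.6089


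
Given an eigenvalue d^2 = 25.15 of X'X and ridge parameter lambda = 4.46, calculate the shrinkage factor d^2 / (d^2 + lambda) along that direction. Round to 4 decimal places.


Denominator = d^2 + lambda = 25.15 + 4.46 = 29.6100.
Shrinkage = 25.15 / 29.6100 = 0.8494.

0.8494


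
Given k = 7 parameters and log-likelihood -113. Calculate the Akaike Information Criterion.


AIC = 2*7 - 2*(-113).
= 14 + 226 = 240.

240


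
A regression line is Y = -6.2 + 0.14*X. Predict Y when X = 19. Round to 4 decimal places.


Predicted value:
Y = -6.2 + (0.14)(19) = -6.2 + 2.6600 = -3.5400.

-3.5400


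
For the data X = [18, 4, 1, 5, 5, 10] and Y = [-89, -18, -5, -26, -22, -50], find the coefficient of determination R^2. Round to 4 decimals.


Fit the OLS line: b0 = 0.8268, b1 = -4.9991.
SSres = 10.8332.
SStot = 4580.0000.
R^2 = 1 - 10.8332/4580.0000 = 0.9976.

0.9976


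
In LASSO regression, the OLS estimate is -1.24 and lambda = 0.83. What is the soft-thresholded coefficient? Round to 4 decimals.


|beta_OLS| = 1.24.
lambda = 0.83.
Since |beta| > lambda, coefficient = sign(beta)*(|beta| - lambda) = -0.4100.
Result = -0.4100.

-0.4100


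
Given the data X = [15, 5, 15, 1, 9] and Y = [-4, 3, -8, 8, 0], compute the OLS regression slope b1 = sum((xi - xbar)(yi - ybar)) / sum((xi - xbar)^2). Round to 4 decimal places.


First compute the means: xbar = 9.0000, ybar = -0.2000.
Then S_xx = sum((xi - xbar)^2) = 152.0000.
S_xy = sum((xi - xbar)(yi - ybar)) = -148.0000.
b1 = S_xy / S_xx = -148.0000 / 152.0000 = -0.9737.

-0.9737


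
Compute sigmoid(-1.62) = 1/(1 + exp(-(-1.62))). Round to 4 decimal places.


exp(1.6200) = 5.0531.
1 + exp(-z) = 6.0531.
sigmoid = 1/6.0531 = 0.1652.

0.1652


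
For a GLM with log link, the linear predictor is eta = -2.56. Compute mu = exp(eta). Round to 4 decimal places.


Apply the inverse link:
mu = e^-2.56 = 0.0773.

0.0773


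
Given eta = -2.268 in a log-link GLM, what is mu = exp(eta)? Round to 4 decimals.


The inverse log link gives:
mu = exp(-2.268) = 0.1035.

0.1035


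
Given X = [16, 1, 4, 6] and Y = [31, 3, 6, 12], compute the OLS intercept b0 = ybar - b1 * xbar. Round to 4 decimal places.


The slope is b1 = 1.9250.
Sample means are xbar = 6.7500 and ybar = 13.0000.
Intercept: b0 = 13.0000 - (1.9250)(6.7500) = 0.0059.

0.0059


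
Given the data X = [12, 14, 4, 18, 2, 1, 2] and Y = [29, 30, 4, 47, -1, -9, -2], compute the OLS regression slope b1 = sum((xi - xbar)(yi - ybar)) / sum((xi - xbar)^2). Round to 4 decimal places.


Calculate xbar = 7.5714, ybar = 14.0000.
S_xx = 287.7143, S_xy = 873.0000.
Using b1 = S_xy / S_xx = 873.0000 / 287.7143, we get b1 = 3.0343.

3.0343


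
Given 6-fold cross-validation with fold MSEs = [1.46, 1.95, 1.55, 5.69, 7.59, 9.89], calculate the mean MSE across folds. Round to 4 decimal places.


Sum of fold MSEs = 28.1300.
Average = 28.1300 / 6 = 4.6883.

4.6883


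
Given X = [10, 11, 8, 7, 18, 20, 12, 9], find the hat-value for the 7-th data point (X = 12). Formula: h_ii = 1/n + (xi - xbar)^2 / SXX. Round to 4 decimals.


n = 8, xbar = 11.8750.
SXX = sum((xi - xbar)^2) = 154.8750.
h = 1/8 + (12 - 11.8750)^2 / 154.8750 = 0.1251.

0.1251


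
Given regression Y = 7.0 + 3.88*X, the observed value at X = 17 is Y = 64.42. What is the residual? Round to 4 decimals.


Fitted value at X = 17 is yhat = 7.0 + 3.88*17 = 72.9600.
Residual = 64.42 - 72.9600 = -8.5400.

-8.5400


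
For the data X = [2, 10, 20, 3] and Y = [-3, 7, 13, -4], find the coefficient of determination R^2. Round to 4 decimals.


Fit the OLS line: b0 = -5.1403, b1 = 0.9589.
SSres = 10.6505.
SStot = 200.7500.
R^2 = 1 - 10.6505/200.7500 = 0.9469.

0.9469


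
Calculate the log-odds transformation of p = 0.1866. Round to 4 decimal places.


The odds are p/(1-p) = 0.1866 / 0.8134 = 0.2294.
logit(p) = ln(0.2294) = -1.4723.

-1.4723


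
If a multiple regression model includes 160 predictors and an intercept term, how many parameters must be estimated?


Including the intercept, the model has 160 predictor coefficients + 1 intercept.
Total = 161.

161


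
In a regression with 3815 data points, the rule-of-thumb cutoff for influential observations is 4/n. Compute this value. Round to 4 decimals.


The threshold is 4/n.
4/3815 = 0.0010.

0.0010


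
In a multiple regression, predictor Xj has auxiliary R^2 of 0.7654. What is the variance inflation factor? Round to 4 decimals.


Using VIF = 1/(1 - R^2_j):
1 - 0.7654 = 0.2346.
VIF = 4.2626.

4.2626


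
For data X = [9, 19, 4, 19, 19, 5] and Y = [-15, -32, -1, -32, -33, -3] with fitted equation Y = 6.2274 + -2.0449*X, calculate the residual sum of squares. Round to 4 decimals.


Predicted values from Y = 6.2274 + -2.0449*X.
Residuals: [-2.8233, 0.6257, 0.9522, 0.6257, -0.3743, 0.9971].
SSres = 10.7950.

10.7950


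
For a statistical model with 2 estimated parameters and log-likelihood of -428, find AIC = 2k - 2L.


AIC = 2k - 2*loglik = 2(2) - 2(-428).
= 4 + 856 = 860.

860


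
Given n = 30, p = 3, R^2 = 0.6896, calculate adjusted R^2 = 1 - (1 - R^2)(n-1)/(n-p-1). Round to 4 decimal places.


Plug in: Adj R^2 = 1 - (1 - 0.6896) * 29/26.
= 1 - 0.3104 * 29/26
= 1 - 9.0016 / 26
= 1 - 0.3462 = 0.6538.

0.6538


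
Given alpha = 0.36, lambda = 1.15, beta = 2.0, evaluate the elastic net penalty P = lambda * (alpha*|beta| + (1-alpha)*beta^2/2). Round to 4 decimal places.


L1 component = 0.36 * |2.0| = 0.7200.
L2 component = 0.64 * 2.0^2 / 2 = 1.2800.
Penalty = 1.15 * (0.7200 + 1.2800) = 1.15 * 2.0000 = 2.3000.

2.3000


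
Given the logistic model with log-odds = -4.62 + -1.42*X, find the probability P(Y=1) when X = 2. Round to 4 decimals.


z = -4.62 + -1.42 * 2 = -7.4600.
Sigmoid: P = 1 / (1 + exp(7.4600)) = 0.0006.

0.0006


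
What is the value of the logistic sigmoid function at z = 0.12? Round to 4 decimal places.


First, exp(-0.1200) = 0.8869.
Then sigma(z) = 1/(1 + 0.8869) = 0.5300.

0.5300


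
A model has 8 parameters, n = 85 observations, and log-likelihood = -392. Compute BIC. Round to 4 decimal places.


Compute k*ln(n) = 8*ln(85) = 8*4.442651 = 35.541208.
Then -2*loglik = 784.
BIC = 35.541208 + 784 = 819.541208, which rounds to 819.5412.

819.5412


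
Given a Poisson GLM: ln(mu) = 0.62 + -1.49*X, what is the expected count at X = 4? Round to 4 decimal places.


Linear predictor: eta = 0.62 + (-1.49)(4) = -5.3400.
Expected count: mu = exp(-5.3400) = 0.0048.

0.0048


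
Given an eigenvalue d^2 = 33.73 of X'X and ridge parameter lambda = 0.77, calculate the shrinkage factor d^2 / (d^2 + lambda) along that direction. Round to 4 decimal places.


Compute the denominator: 33.73 + 0.77 = 34.5000.
Shrinkage factor = 33.73 / 34.5000 = 0.9777.

0.9777


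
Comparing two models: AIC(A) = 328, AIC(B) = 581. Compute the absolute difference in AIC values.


Absolute difference = |328 - 581| = 253.
The model with lower AIC (A) is preferred.

253


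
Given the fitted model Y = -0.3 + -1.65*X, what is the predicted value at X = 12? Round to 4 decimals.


Predicted value:
Y = -0.3 + (-1.65)(12) = -0.3 + -19.8000 = -20.1000.

-20.1000


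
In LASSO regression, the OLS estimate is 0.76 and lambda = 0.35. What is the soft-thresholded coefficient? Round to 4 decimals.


Absolute value: |0.76| = 0.76.
Compare to lambda = 0.35.
Since |beta| > lambda, coefficient = sign(beta)*(|beta| - lambda) = 0.4100.

0.4100


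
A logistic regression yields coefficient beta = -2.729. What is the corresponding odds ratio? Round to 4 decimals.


Odds ratio = exp(beta) = exp(-2.729).
= 0.0653.

0.0653


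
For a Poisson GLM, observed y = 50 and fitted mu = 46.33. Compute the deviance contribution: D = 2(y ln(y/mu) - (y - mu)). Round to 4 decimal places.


Compute y*ln(y/mu) = 50*ln(50/46.33) = 50*0.076233 = 3.811650.
y - mu = 3.67.
D = 2*(3.811650 - (3.67)) = 0.283300, which rounds to 0.2833.

0.2833


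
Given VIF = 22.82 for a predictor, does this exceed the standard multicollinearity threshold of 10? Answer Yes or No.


Compare VIF = 22.82 to the threshold of 10.
22.82 >= 10, so the answer is Yes.

Yes


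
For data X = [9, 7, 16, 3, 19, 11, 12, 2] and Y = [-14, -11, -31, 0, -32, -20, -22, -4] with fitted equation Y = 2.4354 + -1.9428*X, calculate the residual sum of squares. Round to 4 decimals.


Predicted values from Y = 2.4354 + -1.9428*X.
Residuals: [1.0498, 0.1642, -2.3506, 3.3930, 2.4778, -1.0646, -1.1218, -2.5498].
SSres = 33.1996.

33.1996


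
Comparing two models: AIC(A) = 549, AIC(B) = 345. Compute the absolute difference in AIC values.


Compute |549 - 345| = 204.
Model B has the smaller AIC.

204


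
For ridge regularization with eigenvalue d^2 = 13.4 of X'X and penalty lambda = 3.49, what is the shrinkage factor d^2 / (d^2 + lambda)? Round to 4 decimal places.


d^2 + lambda = 13.4 + 3.49 = 16.8900.
Shrinkage factor = 13.4/16.8900 = 0.7934.

0.7934


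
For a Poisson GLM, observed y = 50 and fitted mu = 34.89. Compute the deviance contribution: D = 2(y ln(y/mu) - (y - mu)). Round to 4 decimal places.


Compute y*ln(y/mu) = 50*ln(50/34.89) = 50*0.359823 = 17.991150.
y - mu = 15.11.
D = 2*(17.991150 - (15.11)) = 5.762300, which rounds to 5.7623.

5.7623


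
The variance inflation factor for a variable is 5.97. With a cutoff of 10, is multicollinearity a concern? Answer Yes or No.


Check: VIF = 5.97 vs threshold = 10.
Since 5.97 < 10, the answer is No.

No


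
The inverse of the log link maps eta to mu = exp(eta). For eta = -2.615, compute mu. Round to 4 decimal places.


Apply the inverse link:
mu = e^-2.615 = 0.0732.

0.0732


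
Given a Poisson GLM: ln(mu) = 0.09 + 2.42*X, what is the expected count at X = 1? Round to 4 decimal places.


eta = 0.09 + 2.42 * 1 = 2.5100.
mu = exp(2.5100) = 12.3049.

12.3049


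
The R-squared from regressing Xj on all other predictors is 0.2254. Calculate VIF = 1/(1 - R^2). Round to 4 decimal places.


Denominator: 1 - 0.2254 = 0.7746.
VIF = 1 / 0.7746 = 1.2910.

1.2910


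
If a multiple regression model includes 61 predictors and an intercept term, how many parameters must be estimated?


Each predictor gets one coefficient, plus one intercept.
Total parameters = 61 + 1 = 62.

62


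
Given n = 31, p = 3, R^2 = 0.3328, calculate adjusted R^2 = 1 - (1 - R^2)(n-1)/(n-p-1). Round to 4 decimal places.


Adjusted R^2 = 1 - (1 - R^2) * (n-1)/(n-p-1).
(1 - R^2) = 0.6672.
(n-1)/(n-p-1) = 30/27.
(1 - R^2) * (n-1) = 0.6672 * 30 = 20.0160.
Divide by (n-p-1): 20.0160 / 27 = 0.7413.
Adj R^2 = 1 - 0.7413 = 0.2587.

0.2587


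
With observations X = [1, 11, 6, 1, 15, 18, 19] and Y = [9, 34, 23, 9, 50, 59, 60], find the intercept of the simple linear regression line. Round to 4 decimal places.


The slope is b1 = 2.8870.
Sample means are xbar = 10.1429 and ybar = 34.8571.
Intercept: b0 = 34.8571 - (2.8870)(10.1429) = 5.5749.

5.5749


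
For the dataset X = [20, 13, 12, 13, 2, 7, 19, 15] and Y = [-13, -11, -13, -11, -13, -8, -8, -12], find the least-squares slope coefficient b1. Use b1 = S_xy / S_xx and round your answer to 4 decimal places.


Calculate xbar = 12.6250, ybar = -11.1250.
S_xx = 245.8750, S_xy = 7.6250.
Using b1 = S_xy / S_xx = 7.6250 / 245.8750, we get b1 = 0.0310.

0.0310


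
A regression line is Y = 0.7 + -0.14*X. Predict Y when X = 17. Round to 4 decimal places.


Predicted value:
Y = 0.7 + (-0.14)(17) = 0.7 + -2.3800 = -1.6800.

-1.6800


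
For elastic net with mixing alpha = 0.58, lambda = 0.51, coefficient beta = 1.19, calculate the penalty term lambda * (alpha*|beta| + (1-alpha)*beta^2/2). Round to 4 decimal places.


L1 component = 0.58 * |1.19| = 0.6902.
L2 component = 0.42 * 1.19^2 / 2 = 0.2974.
Penalty = 0.51 * (0.6902 + 0.2974) = 0.51 * 0.9876 = 0.5037.

0.5037


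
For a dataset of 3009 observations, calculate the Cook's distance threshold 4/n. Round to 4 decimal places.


The threshold is 4/n.
4/3009 = 0.0013.

0.0013


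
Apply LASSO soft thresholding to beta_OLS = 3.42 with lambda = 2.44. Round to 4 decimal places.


Check: |3.42| = 3.42 vs lambda = 2.44.
Since |beta| > lambda, coefficient = sign(beta)*(|beta| - lambda) = 0.9800.
Soft-thresholded coefficient = 0.9800.

0.9800


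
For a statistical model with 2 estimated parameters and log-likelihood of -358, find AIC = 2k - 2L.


Compute:
2k = 2*2 = 4.
-2*loglik = -2*(-358) = 716.
AIC = 4 + 716 = 720.

720


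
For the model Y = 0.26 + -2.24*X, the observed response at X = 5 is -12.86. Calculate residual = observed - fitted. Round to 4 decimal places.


Predicted = 0.26 + -2.24 * 5 = -10.9400.
Residual = -12.86 - -10.9400 = -1.9200.

-1.9200


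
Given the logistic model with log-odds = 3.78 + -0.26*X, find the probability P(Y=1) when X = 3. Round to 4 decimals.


Linear predictor: z = 3.78 + -0.26 * 3 = 3.0000.
P = 1/(1 + exp(-3.0000)) = 1/(1 + 0.0498) = 0.9526.

0.9526


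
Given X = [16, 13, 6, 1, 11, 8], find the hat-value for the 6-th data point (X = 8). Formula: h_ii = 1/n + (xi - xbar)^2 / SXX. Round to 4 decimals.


Compute xbar = 9.1667 with n = 6 observations.
SXX = 142.8333.
Leverage = 1/6 + (8 - 9.1667)^2/142.8333 = 0.1762.

0.1762


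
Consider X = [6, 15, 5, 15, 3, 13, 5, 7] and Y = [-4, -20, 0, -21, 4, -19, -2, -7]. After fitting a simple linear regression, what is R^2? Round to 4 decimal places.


After computing the OLS fit (b0=8.7342, b1=-2.0127):
SSres = 11.8481, SStot = 691.8750.
R^2 = 1 - 11.8481/691.8750 = 0.9829.

0.9829
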